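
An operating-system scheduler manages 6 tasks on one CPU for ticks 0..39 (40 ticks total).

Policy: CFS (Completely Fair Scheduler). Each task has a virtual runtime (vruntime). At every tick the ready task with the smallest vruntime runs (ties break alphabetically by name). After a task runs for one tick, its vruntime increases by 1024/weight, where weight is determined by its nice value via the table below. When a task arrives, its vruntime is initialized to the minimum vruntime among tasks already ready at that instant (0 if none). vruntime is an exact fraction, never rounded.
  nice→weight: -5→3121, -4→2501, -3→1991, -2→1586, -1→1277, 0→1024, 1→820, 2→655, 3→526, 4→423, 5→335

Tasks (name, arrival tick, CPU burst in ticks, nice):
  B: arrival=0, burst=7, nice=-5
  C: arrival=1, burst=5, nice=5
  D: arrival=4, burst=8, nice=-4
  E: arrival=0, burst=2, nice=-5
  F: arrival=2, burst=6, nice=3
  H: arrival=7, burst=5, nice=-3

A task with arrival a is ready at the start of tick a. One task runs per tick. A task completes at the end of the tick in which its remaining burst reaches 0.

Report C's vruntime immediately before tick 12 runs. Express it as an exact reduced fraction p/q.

t=0: vr[B=0 E=0] → run B
t=1: vr[B=1024/3121 C=0 E=0] → run C
t=2: vr[B=1024/3121 C=1024/335 E=0 F=0] → run E
t=3: vr[B=1024/3121 C=1024/335 E=1024/3121 F=0] → run F
t=4: vr[B=1024/3121 C=1024/335 D=1024/3121 E=1024/3121 F=512/263] → run B
t=5: vr[B=2048/3121 C=1024/335 D=1024/3121 E=1024/3121 F=512/263] → run D
t=6: vr[B=2048/3121 C=1024/335 D=5756928/7805621 E=1024/3121 F=512/263] → run E
t=7: vr[B=2048/3121 C=1024/335 D=5756928/7805621 F=512/263 H=2048/3121] → run B
t=8: vr[B=3072/3121 C=1024/335 D=5756928/7805621 F=512/263 H=2048/3121] → run H
t=9: vr[B=3072/3121 C=1024/335 D=5756928/7805621 F=512/263 H=7273472/6213911] → run D
t=10: vr[B=3072/3121 C=1024/335 D=8952832/7805621 F=512/263 H=7273472/6213911] → run B
t=11: vr[B=4096/3121 C=1024/335 D=8952832/7805621 F=512/263 H=7273472/6213911] → run D
t=12: vr[B=4096/3121 C=1024/335 D=12148736/7805621 F=512/263 H=7273472/6213911] → run H
t=13: vr[B=4096/3121 C=1024/335 D=12148736/7805621 F=512/263 H=10469376/6213911] → run B
t=14: vr[B=5120/3121 C=1024/335 D=12148736/7805621 F=512/263 H=10469376/6213911] → run D
t=15: vr[B=5120/3121 C=1024/335 D=15344640/7805621 F=512/263 H=10469376/6213911] → run B
t=16: vr[B=6144/3121 C=1024/335 D=15344640/7805621 F=512/263 H=10469376/6213911] → run H
t=17: vr[B=6144/3121 C=1024/335 D=15344640/7805621 F=512/263 H=13665280/6213911] → run F
t=18: vr[B=6144/3121 C=1024/335 D=15344640/7805621 F=1024/263 H=13665280/6213911] → run D
t=19: vr[B=6144/3121 C=1024/335 D=18540544/7805621 F=1024/263 H=13665280/6213911] → run B
t=20: vr[C=1024/335 D=18540544/7805621 F=1024/263 H=13665280/6213911] → run H
t=21: vr[C=1024/335 D=18540544/7805621 F=1024/263 H=16861184/6213911] → run D
t=22: vr[C=1024/335 D=21736448/7805621 F=1024/263 H=16861184/6213911] → run H
t=23: vr[C=1024/335 D=21736448/7805621 F=1024/263] → run D
t=24: vr[C=1024/335 D=24932352/7805621 F=1024/263] → run C
t=25: vr[C=2048/335 D=24932352/7805621 F=1024/263] → run D
t=26: vr[C=2048/335 F=1024/263] → run F
t=27: vr[C=2048/335 F=1536/263] → run F
t=28: vr[C=2048/335 F=2048/263] → run C
t=29: vr[C=3072/335 F=2048/263] → run F
t=30: vr[C=3072/335 F=2560/263] → run C
t=31: vr[C=4096/335 F=2560/263] → run F
t=32: vr[C=4096/335] → run C
t=33: (idle)
t=34: (idle)
t=35: (idle)
t=36: (idle)
t=37: (idle)
t=38: (idle)
t=39: (idle)

vruntime(C, start of tick 12) = 1024/335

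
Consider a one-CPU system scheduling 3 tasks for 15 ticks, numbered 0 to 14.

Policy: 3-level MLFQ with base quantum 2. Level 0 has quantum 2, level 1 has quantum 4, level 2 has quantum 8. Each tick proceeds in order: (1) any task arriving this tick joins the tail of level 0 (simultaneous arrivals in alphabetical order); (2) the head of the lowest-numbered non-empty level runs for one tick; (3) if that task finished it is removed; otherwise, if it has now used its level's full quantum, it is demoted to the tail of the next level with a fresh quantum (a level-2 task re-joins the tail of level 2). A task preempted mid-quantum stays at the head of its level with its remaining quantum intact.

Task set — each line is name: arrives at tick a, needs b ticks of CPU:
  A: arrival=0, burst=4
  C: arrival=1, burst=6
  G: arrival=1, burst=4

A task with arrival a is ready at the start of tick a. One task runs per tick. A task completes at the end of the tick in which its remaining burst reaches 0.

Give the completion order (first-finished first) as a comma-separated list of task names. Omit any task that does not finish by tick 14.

t=0: L0/L1/L2 = A/-/- → run A
t=1: L0/L1/L2 = ACG/-/- → run A
t=2: L0/L1/L2 = CG/A/- → run C
t=3: L0/L1/L2 = CG/A/- → run C
t=4: L0/L1/L2 = G/AC/- → run G
t=5: L0/L1/L2 = G/AC/- → run G
t=6: L0/L1/L2 = -/ACG/- → run A
t=7: L0/L1/L2 = -/ACG/- → run A
t=8: L0/L1/L2 = -/CG/- → run C
t=9: L0/L1/L2 = -/CG/- → run C
t=10: L0/L1/L2 = -/CG/- → run C
t=11: L0/L1/L2 = -/CG/- → run C
t=12: L0/L1/L2 = -/G/- → run G
t=13: L0/L1/L2 = -/G/- → run G
t=14: (idle)

completion order = A, C, G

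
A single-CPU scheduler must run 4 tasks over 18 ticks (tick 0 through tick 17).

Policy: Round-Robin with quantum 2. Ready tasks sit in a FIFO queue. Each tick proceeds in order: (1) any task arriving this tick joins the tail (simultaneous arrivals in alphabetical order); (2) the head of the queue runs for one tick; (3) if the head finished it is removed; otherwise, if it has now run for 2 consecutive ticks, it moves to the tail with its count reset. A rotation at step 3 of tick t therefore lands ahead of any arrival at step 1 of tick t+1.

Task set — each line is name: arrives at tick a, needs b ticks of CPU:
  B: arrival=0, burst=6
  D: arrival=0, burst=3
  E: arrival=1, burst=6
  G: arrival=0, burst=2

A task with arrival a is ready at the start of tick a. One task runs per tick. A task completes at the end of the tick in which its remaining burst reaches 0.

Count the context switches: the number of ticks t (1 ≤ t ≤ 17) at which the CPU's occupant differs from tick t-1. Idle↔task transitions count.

t=0: queue=[B,D,G] q_used=0 → run B
t=1: queue=[B,D,G,E] q_used=1 → run B
t=2: queue=[D,G,E,B] q_used=0 → run D
t=3: queue=[D,G,E,B] q_used=1 → run D
t=4: queue=[G,E,B,D] q_used=0 → run G
t=5: queue=[G,E,B,D] q_used=1 → run G
t=6: queue=[E,B,D] q_used=0 → run E
t=7: queue=[E,B,D] q_used=1 → run E
t=8: queue=[B,D,E] q_used=0 → run B
t=9: queue=[B,D,E] q_used=1 → run B
t=10: queue=[D,E,B] q_used=0 → run D
t=11: queue=[E,B] q_used=0 → run E
t=12: queue=[E,B] q_used=1 → run E
t=13: queue=[B,E] q_used=0 → run B
t=14: queue=[B,E] q_used=1 → run B
t=15: queue=[E] q_used=0 → run E
t=16: queue=[E] q_used=1 → run E
t=17: (idle)

context switches = 9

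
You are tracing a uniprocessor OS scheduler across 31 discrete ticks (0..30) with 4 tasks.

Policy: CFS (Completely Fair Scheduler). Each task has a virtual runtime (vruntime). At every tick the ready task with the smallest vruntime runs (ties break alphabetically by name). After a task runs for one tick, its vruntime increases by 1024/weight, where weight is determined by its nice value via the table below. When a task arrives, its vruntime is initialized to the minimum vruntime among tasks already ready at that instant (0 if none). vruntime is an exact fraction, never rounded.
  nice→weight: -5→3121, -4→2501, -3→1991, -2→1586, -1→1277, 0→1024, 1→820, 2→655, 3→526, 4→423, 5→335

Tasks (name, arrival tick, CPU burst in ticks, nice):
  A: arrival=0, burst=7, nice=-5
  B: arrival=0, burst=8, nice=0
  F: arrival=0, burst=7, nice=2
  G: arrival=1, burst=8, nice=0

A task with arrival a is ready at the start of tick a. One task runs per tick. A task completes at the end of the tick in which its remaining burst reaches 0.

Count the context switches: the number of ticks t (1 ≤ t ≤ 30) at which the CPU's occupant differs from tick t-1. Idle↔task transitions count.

t=0: vr[A=0 B=0 F=0] → run A
t=1: vr[A=1024/3121 B=0 F=0 G=0] → run B
t=2: vr[A=1024/3121 B=1 F=0 G=0] → run F
t=3: vr[A=1024/3121 B=1 F=1024/655 G=0] → run G
t=4: vr[A=1024/3121 B=1 F=1024/655 G=1] → run A
t=5: vr[A=2048/3121 B=1 F=1024/655 G=1] → run A
t=6: vr[A=3072/3121 B=1 F=1024/655 G=1] → run A
t=7: vr[A=4096/3121 B=1 F=1024/655 G=1] → run B
t=8: vr[A=4096/3121 B=2 F=1024/655 G=1] → run G
t=9: vr[A=4096/3121 B=2 F=1024/655 G=2] → run A
t=10: vr[A=5120/3121 B=2 F=1024/655 G=2] → run F
t=11: vr[A=5120/3121 B=2 F=2048/655 G=2] → run A
t=12: vr[A=6144/3121 B=2 F=2048/655 G=2] → run A
t=13: vr[B=2 F=2048/655 G=2] → run B
t=14: vr[B=3 F=2048/655 G=2] → run G
t=15: vr[B=3 F=2048/655 G=3] → run B
t=16: vr[B=4 F=2048/655 G=3] → run G
t=17: vr[B=4 F=2048/655 G=4] → run F
t=18: vr[B=4 F=3072/655 G=4] → run B
t=19: vr[B=5 F=3072/655 G=4] → run G
t=20: vr[B=5 F=3072/655 G=5] → run F
t=21: vr[B=5 F=4096/655 G=5] → run B
t=22: vr[B=6 F=4096/655 G=5] → run G
t=23: vr[B=6 F=4096/655 G=6] → run B
t=24: vr[B=7 F=4096/655 G=6] → run G
t=25: vr[B=7 F=4096/655 G=7] → run F
t=26: vr[B=7 F=1024/131 G=7] → run B
t=27: vr[F=1024/131 G=7] → run G
t=28: vr[F=1024/131] → run F
t=29: vr[F=6144/655] → run F
t=30: (idle)

context switches = 26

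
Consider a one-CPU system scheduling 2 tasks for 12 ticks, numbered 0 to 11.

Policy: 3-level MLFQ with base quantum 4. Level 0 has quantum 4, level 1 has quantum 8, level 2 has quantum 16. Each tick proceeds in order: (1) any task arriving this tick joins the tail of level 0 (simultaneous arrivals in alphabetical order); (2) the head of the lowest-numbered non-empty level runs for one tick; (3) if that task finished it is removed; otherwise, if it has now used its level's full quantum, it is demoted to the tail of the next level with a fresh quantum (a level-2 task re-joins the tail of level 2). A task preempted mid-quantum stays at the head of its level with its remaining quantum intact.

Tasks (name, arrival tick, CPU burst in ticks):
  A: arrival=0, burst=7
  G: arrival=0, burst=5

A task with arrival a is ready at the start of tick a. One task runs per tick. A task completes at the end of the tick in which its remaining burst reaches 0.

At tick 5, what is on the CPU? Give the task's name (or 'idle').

running at tick 5 = G

t=0: L0/L1/L2 = AG/-/- → run A
t=1: L0/L1/L2 = AG/-/- → run A
t=2: L0/L1/L2 = AG/-/- → run A
t=3: L0/L1/L2 = AG/-/- → run A
t=4: L0/L1/L2 = G/A/- → run G
t=5: L0/L1/L2 = G/A/- → run G
t=6: L0/L1/L2 = G/A/- → run G
t=7: L0/L1/L2 = G/A/- → run G
t=8: L0/L1/L2 = -/AG/- → run A
t=9: L0/L1/L2 = -/AG/- → run A
t=10: L0/L1/L2 = -/AG/- → run A
t=11: L0/L1/L2 = -/G/- → run G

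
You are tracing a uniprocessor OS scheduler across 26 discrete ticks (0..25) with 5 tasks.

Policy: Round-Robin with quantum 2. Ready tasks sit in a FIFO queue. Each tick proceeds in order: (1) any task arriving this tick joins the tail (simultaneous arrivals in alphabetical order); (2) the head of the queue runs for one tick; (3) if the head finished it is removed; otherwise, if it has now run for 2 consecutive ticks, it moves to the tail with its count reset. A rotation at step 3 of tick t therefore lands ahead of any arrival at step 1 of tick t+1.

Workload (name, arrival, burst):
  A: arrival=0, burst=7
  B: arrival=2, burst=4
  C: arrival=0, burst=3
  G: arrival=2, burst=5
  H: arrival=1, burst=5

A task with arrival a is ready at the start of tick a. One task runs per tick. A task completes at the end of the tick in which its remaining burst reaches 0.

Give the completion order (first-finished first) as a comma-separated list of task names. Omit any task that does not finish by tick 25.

t=0: queue=[A,C] q_used=0 → run A
t=1: queue=[A,C,H] q_used=1 → run A
t=2: queue=[C,H,A,B,G] q_used=0 → run C
t=3: queue=[C,H,A,B,G] q_used=1 → run C
t=4: queue=[H,A,B,G,C] q_used=0 → run H
t=5: queue=[H,A,B,G,C] q_used=1 → run H
t=6: queue=[A,B,G,C,H] q_used=0 → run A
t=7: queue=[A,B,G,C,H] q_used=1 → run A
t=8: queue=[B,G,C,H,A] q_used=0 → run B
t=9: queue=[B,G,C,H,A] q_used=1 → run B
t=10: queue=[G,C,H,A,B] q_used=0 → run G
t=11: queue=[G,C,H,A,B] q_used=1 → run G
t=12: queue=[C,H,A,B,G] q_used=0 → run C
t=13: queue=[H,A,B,G] q_used=0 → run H
t=14: queue=[H,A,B,G] q_used=1 → run H
t=15: queue=[A,B,G,H] q_used=0 → run A
t=16: queue=[A,B,G,H] q_used=1 → run A
t=17: queue=[B,G,H,A] q_used=0 → run B
t=18: queue=[B,G,H,A] q_used=1 → run B
t=19: queue=[G,H,A] q_used=0 → run G
t=20: queue=[G,H,A] q_used=1 → run G
t=21: queue=[H,A,G] q_used=0 → run H
t=22: queue=[A,G] q_used=0 → run A
t=23: queue=[G] q_used=0 → run G
t=24: (idle)
t=25: (idle)

completion order = C, B, H, A, G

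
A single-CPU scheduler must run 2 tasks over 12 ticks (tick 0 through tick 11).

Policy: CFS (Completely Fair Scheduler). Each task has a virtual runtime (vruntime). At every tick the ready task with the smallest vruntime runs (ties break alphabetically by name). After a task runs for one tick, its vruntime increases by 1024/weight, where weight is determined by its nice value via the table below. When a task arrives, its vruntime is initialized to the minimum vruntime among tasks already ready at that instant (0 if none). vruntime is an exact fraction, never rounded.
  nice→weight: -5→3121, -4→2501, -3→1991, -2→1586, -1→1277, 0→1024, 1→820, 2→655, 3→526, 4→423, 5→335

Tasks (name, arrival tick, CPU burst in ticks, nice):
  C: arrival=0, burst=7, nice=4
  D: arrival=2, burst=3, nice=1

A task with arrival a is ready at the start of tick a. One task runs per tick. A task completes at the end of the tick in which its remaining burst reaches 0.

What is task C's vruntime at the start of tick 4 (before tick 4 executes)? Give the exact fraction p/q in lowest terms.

t=0: vr[C=0] → run C
t=1: vr[C=1024/423] → run C
t=2: vr[C=2048/423 D=2048/423] → run C
t=3: vr[C=1024/141 D=2048/423] → run D
t=4: vr[C=1024/141 D=528128/86715] → run D
t=5: vr[C=1024/141 D=636416/86715] → run C
t=6: vr[C=4096/423 D=636416/86715] → run D
t=7: vr[C=4096/423] → run C
t=8: vr[C=5120/423] → run C
t=9: vr[C=2048/141] → run C
t=10: (idle)
t=11: (idle)

vruntime(C, start of tick 4) = 1024/141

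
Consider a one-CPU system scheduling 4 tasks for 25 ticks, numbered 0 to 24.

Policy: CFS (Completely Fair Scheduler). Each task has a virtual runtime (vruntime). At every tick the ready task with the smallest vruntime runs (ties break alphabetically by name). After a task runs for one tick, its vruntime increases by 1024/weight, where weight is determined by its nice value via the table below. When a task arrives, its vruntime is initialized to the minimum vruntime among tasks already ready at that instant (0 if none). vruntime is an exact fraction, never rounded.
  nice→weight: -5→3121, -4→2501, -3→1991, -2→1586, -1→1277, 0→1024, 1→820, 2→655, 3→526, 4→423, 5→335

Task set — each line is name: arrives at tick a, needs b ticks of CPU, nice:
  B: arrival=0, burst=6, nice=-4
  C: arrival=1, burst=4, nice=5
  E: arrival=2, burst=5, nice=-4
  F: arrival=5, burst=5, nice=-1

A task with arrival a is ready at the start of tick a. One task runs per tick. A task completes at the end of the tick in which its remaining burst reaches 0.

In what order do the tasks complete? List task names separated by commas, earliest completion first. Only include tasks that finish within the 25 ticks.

t=0: vr[B=0] → run B
t=1: vr[B=1024/2501 C=1024/2501] → run B
t=2: vr[B=2048/2501 C=1024/2501 E=1024/2501] → run C
t=3: vr[B=2048/2501 C=2904064/837835 E=1024/2501] → run E
t=4: vr[B=2048/2501 C=2904064/837835 E=2048/2501] → run B
t=5: vr[B=3072/2501 C=2904064/837835 E=2048/2501 F=2048/2501] → run E
t=6: vr[B=3072/2501 C=2904064/837835 E=3072/2501 F=2048/2501] → run F
t=7: vr[B=3072/2501 C=2904064/837835 E=3072/2501 F=5176320/3193777] → run B
t=8: vr[B=4096/2501 C=2904064/837835 E=3072/2501 F=5176320/3193777] → run E
t=9: vr[B=4096/2501 C=2904064/837835 E=4096/2501 F=5176320/3193777] → run F
t=10: vr[B=4096/2501 C=2904064/837835 E=4096/2501 F=7737344/3193777] → run B
t=11: vr[B=5120/2501 C=2904064/837835 E=4096/2501 F=7737344/3193777] → run E
t=12: vr[B=5120/2501 C=2904064/837835 E=5120/2501 F=7737344/3193777] → run B
t=13: vr[C=2904064/837835 E=5120/2501 F=7737344/3193777] → run E
t=14: vr[C=2904064/837835 F=7737344/3193777] → run F
t=15: vr[C=2904064/837835 F=10298368/3193777] → run F
t=16: vr[C=2904064/837835 F=12859392/3193777] → run C
t=17: vr[C=5465088/837835 F=12859392/3193777] → run F
t=18: vr[C=5465088/837835] → run C
t=19: vr[C=8026112/837835] → run C
t=20: (idle)
t=21: (idle)
t=22: (idle)
t=23: (idle)
t=24: (idle)

completion order = B, E, F, C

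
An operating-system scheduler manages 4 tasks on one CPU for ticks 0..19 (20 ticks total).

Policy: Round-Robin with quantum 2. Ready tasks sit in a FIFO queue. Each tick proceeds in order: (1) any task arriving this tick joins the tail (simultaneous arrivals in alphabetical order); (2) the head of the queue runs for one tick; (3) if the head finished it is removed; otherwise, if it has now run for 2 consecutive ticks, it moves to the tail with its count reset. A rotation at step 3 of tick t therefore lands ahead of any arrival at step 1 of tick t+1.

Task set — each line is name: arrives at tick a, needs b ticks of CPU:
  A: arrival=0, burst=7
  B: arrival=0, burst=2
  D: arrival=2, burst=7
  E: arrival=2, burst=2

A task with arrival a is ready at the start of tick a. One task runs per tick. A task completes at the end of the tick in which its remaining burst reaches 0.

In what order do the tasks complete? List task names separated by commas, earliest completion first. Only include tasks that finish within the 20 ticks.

t=0: queue=[A,B] q_used=0 → run A
t=1: queue=[A,B] q_used=1 → run A
t=2: queue=[B,A,D,E] q_used=0 → run B
t=3: queue=[B,A,D,E] q_used=1 → run B
t=4: queue=[A,D,E] q_used=0 → run A
t=5: queue=[A,D,E] q_used=1 → run A
t=6: queue=[D,E,A] q_used=0 → run D
t=7: queue=[D,E,A] q_used=1 → run D
t=8: queue=[E,A,D] q_used=0 → run E
t=9: queue=[E,A,D] q_used=1 → run E
t=10: queue=[A,D] q_used=0 → run A
t=11: queue=[A,D] q_used=1 → run A
t=12: queue=[D,A] q_used=0 → run D
t=13: queue=[D,A] q_used=1 → run D
t=14: queue=[A,D] q_used=0 → run A
t=15: queue=[D] q_used=0 → run D
t=16: queue=[D] q_used=1 → run D
t=17: queue=[D] q_used=0 → run D
t=18: (idle)
t=19: (idle)

completion order = B, E, A, D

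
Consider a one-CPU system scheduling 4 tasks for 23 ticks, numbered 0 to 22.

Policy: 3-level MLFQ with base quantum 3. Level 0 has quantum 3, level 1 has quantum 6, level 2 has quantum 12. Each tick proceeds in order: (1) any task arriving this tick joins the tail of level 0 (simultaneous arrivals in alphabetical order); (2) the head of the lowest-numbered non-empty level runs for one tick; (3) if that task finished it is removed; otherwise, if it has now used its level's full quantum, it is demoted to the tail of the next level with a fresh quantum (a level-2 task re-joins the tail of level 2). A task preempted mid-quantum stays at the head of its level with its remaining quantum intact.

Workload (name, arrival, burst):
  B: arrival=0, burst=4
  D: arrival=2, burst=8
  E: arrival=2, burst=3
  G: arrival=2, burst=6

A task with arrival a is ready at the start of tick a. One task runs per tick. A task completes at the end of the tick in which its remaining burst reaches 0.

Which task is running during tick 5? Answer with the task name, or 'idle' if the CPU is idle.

t=0: L0/L1/L2 = B/-/- → run B
t=1: L0/L1/L2 = B/-/- → run B
t=2: L0/L1/L2 = BDEG/-/- → run B
t=3: L0/L1/L2 = DEG/B/- → run D
t=4: L0/L1/L2 = DEG/B/- → run D
t=5: L0/L1/L2 = DEG/B/- → run D
t=6: L0/L1/L2 = EG/BD/- → run E
t=7: L0/L1/L2 = EG/BD/- → run E
t=8: L0/L1/L2 = EG/BD/- → run E
t=9: L0/L1/L2 = G/BD/- → run G
t=10: L0/L1/L2 = G/BD/- → run G
t=11: L0/L1/L2 = G/BD/- → run G
t=12: L0/L1/L2 = -/BDG/- → run B
t=13: L0/L1/L2 = -/DG/- → run D
t=14: L0/L1/L2 = -/DG/- → run D
t=15: L0/L1/L2 = -/DG/- → run D
t=16: L0/L1/L2 = -/DG/- → run D
t=17: L0/L1/L2 = -/DG/- → run D
t=18: L0/L1/L2 = -/G/- → run G
t=19: L0/L1/L2 = -/G/- → run G
t=20: L0/L1/L2 = -/G/- → run G
t=21: (idle)
t=22: (idle)

running at tick 5 = D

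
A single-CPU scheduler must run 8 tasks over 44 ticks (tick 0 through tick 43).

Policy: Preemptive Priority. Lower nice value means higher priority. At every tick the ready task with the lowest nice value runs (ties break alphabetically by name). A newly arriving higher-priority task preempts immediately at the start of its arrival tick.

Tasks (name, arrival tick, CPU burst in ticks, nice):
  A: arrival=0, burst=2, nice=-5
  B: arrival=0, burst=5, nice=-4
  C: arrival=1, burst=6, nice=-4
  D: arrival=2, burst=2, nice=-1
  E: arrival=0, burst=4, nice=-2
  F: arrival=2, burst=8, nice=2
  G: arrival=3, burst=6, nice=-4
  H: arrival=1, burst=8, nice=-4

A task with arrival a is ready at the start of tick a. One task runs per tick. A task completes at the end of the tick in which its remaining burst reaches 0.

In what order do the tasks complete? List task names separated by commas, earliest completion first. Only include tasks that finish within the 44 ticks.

completion order = A, B, C, G, H, E, D, F

t=0: ready={A,B,E} → run A
t=1: ready={A,B,C,E,H} → run A
t=2: ready={B,C,D,E,F,H} → run B
t=3: ready={B,C,D,E,F,G,H} → run B
t=4: ready={B,C,D,E,F,G,H} → run B
t=5: ready={B,C,D,E,F,G,H} → run B
t=6: ready={B,C,D,E,F,G,H} → run B
t=7: ready={C,D,E,F,G,H} → run C
t=8: ready={C,D,E,F,G,H} → run C
t=9: ready={C,D,E,F,G,H} → run C
t=10: ready={C,D,E,F,G,H} → run C
t=11: ready={C,D,E,F,G,H} → run C
t=12: ready={C,D,E,F,G,H} → run C
t=13: ready={D,E,F,G,H} → run G
t=14: ready={D,E,F,G,H} → run G
t=15: ready={D,E,F,G,H} → run G
t=16: ready={D,E,F,G,H} → run G
t=17: ready={D,E,F,G,H} → run G
t=18: ready={D,E,F,G,H} → run G
t=19: ready={D,E,F,H} → run H
t=20: ready={D,E,F,H} → run H
t=21: ready={D,E,F,H} → run H
t=22: ready={D,E,F,H} → run H
t=23: ready={D,E,F,H} → run H
t=24: ready={D,E,F,H} → run H
t=25: ready={D,E,F,H} → run H
t=26: ready={D,E,F,H} → run H
t=27: ready={D,E,F} → run E
t=28: ready={D,E,F} → run E
t=29: ready={D,E,F} → run E
t=30: ready={D,E,F} → run E
t=31: ready={D,F} → run D
t=32: ready={D,F} → run D
t=33: ready={F} → run F
t=34: ready={F} → run F
t=35: ready={F} → run F
t=36: ready={F} → run F
t=37: ready={F} → run F
t=38: ready={F} → run F
t=39: ready={F} → run F
t=40: ready={F} → run F
t=41: (idle)
t=42: (idle)
t=43: (idle)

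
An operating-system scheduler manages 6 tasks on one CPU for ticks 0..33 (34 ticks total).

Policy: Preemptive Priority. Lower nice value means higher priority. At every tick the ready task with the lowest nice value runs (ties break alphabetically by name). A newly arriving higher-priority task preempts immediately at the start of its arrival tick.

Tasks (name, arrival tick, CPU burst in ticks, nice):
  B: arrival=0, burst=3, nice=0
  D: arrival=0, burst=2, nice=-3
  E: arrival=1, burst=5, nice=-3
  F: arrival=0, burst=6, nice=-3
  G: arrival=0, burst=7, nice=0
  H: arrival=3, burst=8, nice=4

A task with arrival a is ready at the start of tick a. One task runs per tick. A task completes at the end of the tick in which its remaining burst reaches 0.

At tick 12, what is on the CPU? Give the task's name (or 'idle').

running at tick 12 = F

t=0: ready={B,D,F,G} → run D
t=1: ready={B,D,E,F,G} → run D
t=2: ready={B,E,F,G} → run E
t=3: ready={B,E,F,G,H} → run E
t=4: ready={B,E,F,G,H} → run E
t=5: ready={B,E,F,G,H} → run E
t=6: ready={B,E,F,G,H} → run E
t=7: ready={B,F,G,H} → run F
t=8: ready={B,F,G,H} → run F
t=9: ready={B,F,G,H} → run F
t=10: ready={B,F,G,H} → run F
t=11: ready={B,F,G,H} → run F
t=12: ready={B,F,G,H} → run F
t=13: ready={B,G,H} → run B
t=14: ready={B,G,H} → run B
t=15: ready={B,G,H} → run B
t=16: ready={G,H} → run G
t=17: ready={G,H} → run G
t=18: ready={G,H} → run G
t=19: ready={G,H} → run G
t=20: ready={G,H} → run G
t=21: ready={G,H} → run G
t=22: ready={G,H} → run G
t=23: ready={H} → run H
t=24: ready={H} → run H
t=25: ready={H} → run H
t=26: ready={H} → run H
t=27: ready={H} → run H
t=28: ready={H} → run H
t=29: ready={H} → run H
t=30: ready={H} → run H
t=31: (idle)
t=32: (idle)
t=33: (idle)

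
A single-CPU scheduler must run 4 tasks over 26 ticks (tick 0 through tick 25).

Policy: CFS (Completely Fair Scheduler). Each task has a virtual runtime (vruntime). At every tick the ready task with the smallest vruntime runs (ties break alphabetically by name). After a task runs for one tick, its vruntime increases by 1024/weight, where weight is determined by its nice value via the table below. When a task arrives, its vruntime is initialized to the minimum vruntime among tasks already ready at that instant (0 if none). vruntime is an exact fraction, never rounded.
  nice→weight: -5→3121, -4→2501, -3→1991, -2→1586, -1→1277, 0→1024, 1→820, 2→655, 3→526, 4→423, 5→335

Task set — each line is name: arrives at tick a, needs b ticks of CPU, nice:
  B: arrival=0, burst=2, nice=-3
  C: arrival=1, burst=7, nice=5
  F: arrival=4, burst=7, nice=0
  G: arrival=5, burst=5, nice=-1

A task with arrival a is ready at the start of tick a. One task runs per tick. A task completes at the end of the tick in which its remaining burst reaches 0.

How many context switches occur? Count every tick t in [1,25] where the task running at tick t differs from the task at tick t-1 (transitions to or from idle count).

context switches = 13

t=0: vr[B=0] → run B
t=1: vr[B=1024/1991 C=1024/1991] → run B
t=2: vr[C=1024/1991] → run C
t=3: vr[C=2381824/666985] → run C
t=4: vr[C=4420608/666985 F=4420608/666985] → run C
t=5: vr[C=6459392/666985 F=4420608/666985 G=4420608/666985] → run F
t=6: vr[C=6459392/666985 F=5087593/666985 G=4420608/666985] → run G
t=7: vr[C=6459392/666985 F=5087593/666985 G=6328109056/851739845] → run G
t=8: vr[C=6459392/666985 F=5087593/666985 G=7011101696/851739845] → run F
t=9: vr[C=6459392/666985 F=5754578/666985 G=7011101696/851739845] → run G
t=10: vr[C=6459392/666985 F=5754578/666985 G=7694094336/851739845] → run F
t=11: vr[C=6459392/666985 F=6421563/666985 G=7694094336/851739845] → run G
t=12: vr[C=6459392/666985 F=6421563/666985 G=8377086976/851739845] → run F
t=13: vr[C=6459392/666985 F=7088548/666985 G=8377086976/851739845] → run C
t=14: vr[C=8498176/666985 F=7088548/666985 G=8377086976/851739845] → run G
t=15: vr[C=8498176/666985 F=7088548/666985] → run F
t=16: vr[C=8498176/666985 F=7755533/666985] → run F
t=17: vr[C=8498176/666985 F=8422518/666985] → run F
t=18: vr[C=8498176/666985] → run C
t=19: vr[C=2107392/133397] → run C
t=20: vr[C=12575744/666985] → run C
t=21: (idle)
t=22: (idle)
t=23: (idle)
t=24: (idle)
t=25: (idle)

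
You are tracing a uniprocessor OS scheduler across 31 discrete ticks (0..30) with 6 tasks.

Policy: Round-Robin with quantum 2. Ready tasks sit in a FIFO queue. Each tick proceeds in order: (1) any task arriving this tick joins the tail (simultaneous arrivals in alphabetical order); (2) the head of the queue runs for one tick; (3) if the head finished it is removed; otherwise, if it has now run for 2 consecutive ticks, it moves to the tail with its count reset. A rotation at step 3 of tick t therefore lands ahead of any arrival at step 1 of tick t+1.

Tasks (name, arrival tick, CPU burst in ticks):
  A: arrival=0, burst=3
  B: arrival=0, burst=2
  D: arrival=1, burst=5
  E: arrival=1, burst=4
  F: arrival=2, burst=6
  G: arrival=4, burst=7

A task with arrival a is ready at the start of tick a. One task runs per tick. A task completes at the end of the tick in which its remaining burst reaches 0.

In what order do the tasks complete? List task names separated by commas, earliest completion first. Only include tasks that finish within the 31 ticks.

t=0: queue=[A,B] q_used=0 → run A
t=1: queue=[A,B,D,E] q_used=1 → run A
t=2: queue=[B,D,E,A,F] q_used=0 → run B
t=3: queue=[B,D,E,A,F] q_used=1 → run B
t=4: queue=[D,E,A,F,G] q_used=0 → run D
t=5: queue=[D,E,A,F,G] q_used=1 → run D
t=6: queue=[E,A,F,G,D] q_used=0 → run E
t=7: queue=[E,A,F,G,D] q_used=1 → run E
t=8: queue=[A,F,G,D,E] q_used=0 → run A
t=9: queue=[F,G,D,E] q_used=0 → run F
t=10: queue=[F,G,D,E] q_used=1 → run F
t=11: queue=[G,D,E,F] q_used=0 → run G
t=12: queue=[G,D,E,F] q_used=1 → run G
t=13: queue=[D,E,F,G] q_used=0 → run D
t=14: queue=[D,E,F,G] q_used=1 → run D
t=15: queue=[E,F,G,D] q_used=0 → run E
t=16: queue=[E,F,G,D] q_used=1 → run E
t=17: queue=[F,G,D] q_used=0 → run F
t=18: queue=[F,G,D] q_used=1 → run F
t=19: queue=[G,D,F] q_used=0 → run G
t=20: queue=[G,D,F] q_used=1 → run G
t=21: queue=[D,F,G] q_used=0 → run D
t=22: queue=[F,G] q_used=0 → run F
t=23: queue=[F,G] q_used=1 → run F
t=24: queue=[G] q_used=0 → run G
t=25: queue=[G] q_used=1 → run G
t=26: queue=[G] q_used=0 → run G
t=27: (idle)
t=28: (idle)
t=29: (idle)
t=30: (idle)

completion order = B, A, E, D, F, G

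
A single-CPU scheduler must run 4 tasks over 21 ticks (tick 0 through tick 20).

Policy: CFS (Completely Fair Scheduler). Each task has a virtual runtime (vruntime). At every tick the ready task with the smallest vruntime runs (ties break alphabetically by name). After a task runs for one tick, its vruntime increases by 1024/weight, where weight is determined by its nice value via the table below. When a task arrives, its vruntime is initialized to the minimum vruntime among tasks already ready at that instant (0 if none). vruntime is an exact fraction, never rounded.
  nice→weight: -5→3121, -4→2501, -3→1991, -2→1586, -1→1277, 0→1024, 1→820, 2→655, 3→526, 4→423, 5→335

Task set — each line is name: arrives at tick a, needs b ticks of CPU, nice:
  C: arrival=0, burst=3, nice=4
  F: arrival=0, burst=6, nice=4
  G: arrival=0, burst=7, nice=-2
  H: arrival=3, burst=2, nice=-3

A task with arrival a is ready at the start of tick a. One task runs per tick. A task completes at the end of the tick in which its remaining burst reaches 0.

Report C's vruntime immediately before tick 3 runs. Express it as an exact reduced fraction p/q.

vruntime(C, start of tick 3) = 1024/423

t=0: vr[C=0 F=0 G=0] → run C
t=1: vr[C=1024/423 F=0 G=0] → run F
t=2: vr[C=1024/423 F=1024/423 G=0] → run G
t=3: vr[C=1024/423 F=1024/423 G=512/793 H=512/793] → run G
t=4: vr[C=1024/423 F=1024/423 G=1024/793 H=512/793] → run H
t=5: vr[C=1024/423 F=1024/423 G=1024/793 H=1831424/1578863] → run H
t=6: vr[C=1024/423 F=1024/423 G=1024/793] → run G
t=7: vr[C=1024/423 F=1024/423 G=1536/793] → run G
t=8: vr[C=1024/423 F=1024/423 G=2048/793] → run C
t=9: vr[C=2048/423 F=1024/423 G=2048/793] → run F
t=10: vr[C=2048/423 F=2048/423 G=2048/793] → run G
t=11: vr[C=2048/423 F=2048/423 G=2560/793] → run G
t=12: vr[C=2048/423 F=2048/423 G=3072/793] → run G
t=13: vr[C=2048/423 F=2048/423] → run C
t=14: vr[F=2048/423] → run F
t=15: vr[F=1024/141] → run F
t=16: vr[F=4096/423] → run F
t=17: vr[F=5120/423] → run F
t=18: (idle)
t=19: (idle)
t=20: (idle)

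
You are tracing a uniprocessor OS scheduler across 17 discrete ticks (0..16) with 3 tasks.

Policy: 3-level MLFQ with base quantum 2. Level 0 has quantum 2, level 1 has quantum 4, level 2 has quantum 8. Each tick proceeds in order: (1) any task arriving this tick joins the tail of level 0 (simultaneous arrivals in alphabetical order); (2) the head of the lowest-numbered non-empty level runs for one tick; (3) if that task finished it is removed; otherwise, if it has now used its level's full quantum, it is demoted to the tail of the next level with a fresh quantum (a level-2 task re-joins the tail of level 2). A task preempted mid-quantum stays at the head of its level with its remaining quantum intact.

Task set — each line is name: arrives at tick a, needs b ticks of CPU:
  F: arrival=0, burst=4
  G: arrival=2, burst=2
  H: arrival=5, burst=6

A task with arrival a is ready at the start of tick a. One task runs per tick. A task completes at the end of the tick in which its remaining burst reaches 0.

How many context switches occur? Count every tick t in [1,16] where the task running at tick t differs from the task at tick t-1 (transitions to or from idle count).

context switches = 6

t=0: L0/L1/L2 = F/-/- → run F
t=1: L0/L1/L2 = F/-/- → run F
t=2: L0/L1/L2 = G/F/- → run G
t=3: L0/L1/L2 = G/F/- → run G
t=4: L0/L1/L2 = -/F/- → run F
t=5: L0/L1/L2 = H/F/- → run H
t=6: L0/L1/L2 = H/F/- → run H
t=7: L0/L1/L2 = -/FH/- → run F
t=8: L0/L1/L2 = -/H/- → run H
t=9: L0/L1/L2 = -/H/- → run H
t=10: L0/L1/L2 = -/H/- → run H
t=11: L0/L1/L2 = -/H/- → run H
t=12: (idle)
t=13: (idle)
t=14: (idle)
t=15: (idle)
t=16: (idle)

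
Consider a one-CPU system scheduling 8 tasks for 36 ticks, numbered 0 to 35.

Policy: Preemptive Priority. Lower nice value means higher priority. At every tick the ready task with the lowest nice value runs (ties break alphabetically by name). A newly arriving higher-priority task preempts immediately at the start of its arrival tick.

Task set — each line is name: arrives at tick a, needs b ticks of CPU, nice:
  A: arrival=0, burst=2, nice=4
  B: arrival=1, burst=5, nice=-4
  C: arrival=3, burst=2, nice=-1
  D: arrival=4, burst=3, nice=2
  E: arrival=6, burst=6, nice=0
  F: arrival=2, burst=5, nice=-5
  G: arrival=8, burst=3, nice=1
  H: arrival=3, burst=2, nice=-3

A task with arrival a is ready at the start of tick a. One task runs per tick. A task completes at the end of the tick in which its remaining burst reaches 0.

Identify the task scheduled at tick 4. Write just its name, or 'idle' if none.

running at tick 4 = F

t=0: ready={A} → run A
t=1: ready={A,B} → run B
t=2: ready={A,B,F} → run F
t=3: ready={A,B,C,F,H} → run F
t=4: ready={A,B,C,D,F,H} → run F
t=5: ready={A,B,C,D,F,H} → run F
t=6: ready={A,B,C,D,E,F,H} → run F
t=7: ready={A,B,C,D,E,H} → run B
t=8: ready={A,B,C,D,E,G,H} → run B
t=9: ready={A,B,C,D,E,G,H} → run B
t=10: ready={A,B,C,D,E,G,H} → run B
t=11: ready={A,C,D,E,G,H} → run H
t=12: ready={A,C,D,E,G,H} → run H
t=13: ready={A,C,D,E,G} → run C
t=14: ready={A,C,D,E,G} → run C
t=15: ready={A,D,E,G} → run E
t=16: ready={A,D,E,G} → run E
t=17: ready={A,D,E,G} → run E
t=18: ready={A,D,E,G} → run E
t=19: ready={A,D,E,G} → run E
t=20: ready={A,D,E,G} → run E
t=21: ready={A,D,G} → run G
t=22: ready={A,D,G} → run G
t=23: ready={A,D,G} → run G
t=24: ready={A,D} → run D
t=25: ready={A,D} → run D
t=26: ready={A,D} → run D
t=27: ready={A} → run A
t=28: (idle)
t=29: (idle)
t=30: (idle)
t=31: (idle)
t=32: (idle)
t=33: (idle)
t=34: (idle)
t=35: (idle)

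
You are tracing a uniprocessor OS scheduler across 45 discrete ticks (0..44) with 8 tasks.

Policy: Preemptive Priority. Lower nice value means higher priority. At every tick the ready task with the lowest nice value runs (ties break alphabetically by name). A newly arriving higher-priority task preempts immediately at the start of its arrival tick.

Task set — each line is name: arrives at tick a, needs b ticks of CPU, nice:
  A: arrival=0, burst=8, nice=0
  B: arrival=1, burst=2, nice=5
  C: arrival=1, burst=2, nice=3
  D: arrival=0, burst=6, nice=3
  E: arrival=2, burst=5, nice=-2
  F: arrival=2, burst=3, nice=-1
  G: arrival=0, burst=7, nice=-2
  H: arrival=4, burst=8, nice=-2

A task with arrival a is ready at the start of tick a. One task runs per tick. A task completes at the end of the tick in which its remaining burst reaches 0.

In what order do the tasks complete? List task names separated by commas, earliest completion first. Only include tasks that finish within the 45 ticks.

completion order = E, G, H, F, A, C, D, B

t=0: ready={A,D,G} → run G
t=1: ready={A,B,C,D,G} → run G
t=2: ready={A,B,C,D,E,F,G} → run E
t=3: ready={A,B,C,D,E,F,G} → run E
t=4: ready={A,B,C,D,E,F,G,H} → run E
t=5: ready={A,B,C,D,E,F,G,H} → run E
t=6: ready={A,B,C,D,E,F,G,H} → run E
t=7: ready={A,B,C,D,F,G,H} → run G
t=8: ready={A,B,C,D,F,G,H} → run G
t=9: ready={A,B,C,D,F,G,H} → run G
t=10: ready={A,B,C,D,F,G,H} → run G
t=11: ready={A,B,C,D,F,G,H} → run G
t=12: ready={A,B,C,D,F,H} → run H
t=13: ready={A,B,C,D,F,H} → run H
t=14: ready={A,B,C,D,F,H} → run H
t=15: ready={A,B,C,D,F,H} → run H
t=16: ready={A,B,C,D,F,H} → run H
t=17: ready={A,B,C,D,F,H} → run H
t=18: ready={A,B,C,D,F,H} → run H
t=19: ready={A,B,C,D,F,H} → run H
t=20: ready={A,B,C,D,F} → run F
t=21: ready={A,B,C,D,F} → run F
t=22: ready={A,B,C,D,F} → run F
t=23: ready={A,B,C,D} → run A
t=24: ready={A,B,C,D} → run A
t=25: ready={A,B,C,D} → run A
t=26: ready={A,B,C,D} → run A
t=27: ready={A,B,C,D} → run A
t=28: ready={A,B,C,D} → run A
t=29: ready={A,B,C,D} → run A
t=30: ready={A,B,C,D} → run A
t=31: ready={B,C,D} → run C
t=32: ready={B,C,D} → run C
t=33: ready={B,D} → run D
t=34: ready={B,D} → run D
t=35: ready={B,D} → run D
t=36: ready={B,D} → run D
t=37: ready={B,D} → run D
t=38: ready={B,D} → run D
t=39: ready={B} → run B
t=40: ready={B} → run B
t=41: (idle)
t=42: (idle)
t=43: (idle)
t=44: (idle)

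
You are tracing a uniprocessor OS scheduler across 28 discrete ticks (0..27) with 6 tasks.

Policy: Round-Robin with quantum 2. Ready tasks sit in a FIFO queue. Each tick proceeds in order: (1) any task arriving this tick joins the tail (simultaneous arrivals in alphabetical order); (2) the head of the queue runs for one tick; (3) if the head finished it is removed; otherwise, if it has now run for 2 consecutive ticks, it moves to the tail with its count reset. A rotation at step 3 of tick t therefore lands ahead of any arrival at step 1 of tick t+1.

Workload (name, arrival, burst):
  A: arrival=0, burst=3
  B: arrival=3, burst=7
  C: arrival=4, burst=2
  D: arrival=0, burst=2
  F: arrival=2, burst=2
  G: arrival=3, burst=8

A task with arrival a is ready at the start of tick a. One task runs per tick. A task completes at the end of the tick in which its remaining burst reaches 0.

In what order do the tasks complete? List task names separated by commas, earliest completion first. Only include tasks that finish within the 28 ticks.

completion order = D, A, F, C, B, G

t=0: queue=[A,D] q_used=0 → run A
t=1: queue=[A,D] q_used=1 → run A
t=2: queue=[D,A,F] q_used=0 → run D
t=3: queue=[D,A,F,B,G] q_used=1 → run D
t=4: queue=[A,F,B,G,C] q_used=0 → run A
t=5: queue=[F,B,G,C] q_used=0 → run F
t=6: queue=[F,B,G,C] q_used=1 → run F
t=7: queue=[B,G,C] q_used=0 → run B
t=8: queue=[B,G,C] q_used=1 → run B
t=9: queue=[G,C,B] q_used=0 → run G
t=10: queue=[G,C,B] q_used=1 → run G
t=11: queue=[C,B,G] q_used=0 → run C
t=12: queue=[C,B,G] q_used=1 → run C
t=13: queue=[B,G] q_used=0 → run B
t=14: queue=[B,G] q_used=1 → run B
t=15: queue=[G,B] q_used=0 → run G
t=16: queue=[G,B] q_used=1 → run G
t=17: queue=[B,G] q_used=0 → run B
t=18: queue=[B,G] q_used=1 → run B
t=19: queue=[G,B] q_used=0 → run G
t=20: queue=[G,B] q_used=1 → run G
t=21: queue=[B,G] q_used=0 → run B
t=22: queue=[G] q_used=0 → run G
t=23: queue=[G] q_used=1 → run G
t=24: (idle)
t=25: (idle)
t=26: (idle)
t=27: (idle)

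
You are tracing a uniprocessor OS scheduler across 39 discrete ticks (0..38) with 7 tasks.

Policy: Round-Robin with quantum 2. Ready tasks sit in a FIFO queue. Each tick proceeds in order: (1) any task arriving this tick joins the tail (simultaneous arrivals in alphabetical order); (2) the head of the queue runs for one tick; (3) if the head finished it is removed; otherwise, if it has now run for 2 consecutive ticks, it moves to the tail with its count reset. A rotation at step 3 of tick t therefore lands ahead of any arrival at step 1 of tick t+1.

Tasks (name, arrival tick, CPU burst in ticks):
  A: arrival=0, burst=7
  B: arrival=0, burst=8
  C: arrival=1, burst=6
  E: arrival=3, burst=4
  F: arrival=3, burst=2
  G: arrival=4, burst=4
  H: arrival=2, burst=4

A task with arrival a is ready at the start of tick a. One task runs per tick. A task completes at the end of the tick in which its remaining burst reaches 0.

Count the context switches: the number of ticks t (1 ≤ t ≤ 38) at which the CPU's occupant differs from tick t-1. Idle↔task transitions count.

context switches = 18

t=0: queue=[A,B] q_used=0 → run A
t=1: queue=[A,B,C] q_used=1 → run A
t=2: queue=[B,C,A,H] q_used=0 → run B
t=3: queue=[B,C,A,H,E,F] q_used=1 → run B
t=4: queue=[C,A,H,E,F,B,G] q_used=0 → run C
t=5: queue=[C,A,H,E,F,B,G] q_used=1 → run C
t=6: queue=[A,H,E,F,B,G,C] q_used=0 → run A
t=7: queue=[A,H,E,F,B,G,C] q_used=1 → run A
t=8: queue=[H,E,F,B,G,C,A] q_used=0 → run H
t=9: queue=[H,E,F,B,G,C,A] q_used=1 → run H
t=10: queue=[E,F,B,G,C,A,H] q_used=0 → run E
t=11: queue=[E,F,B,G,C,A,H] q_used=1 → run E
t=12: queue=[F,B,G,C,A,H,E] q_used=0 → run F
t=13: queue=[F,B,G,C,A,H,E] q_used=1 → run F
t=14: queue=[B,G,C,A,H,E] q_used=0 → run B
t=15: queue=[B,G,C,A,H,E] q_used=1 → run B
t=16: queue=[G,C,A,H,E,B] q_used=0 → run G
t=17: queue=[G,C,A,H,E,B] q_used=1 → run G
t=18: queue=[C,A,H,E,B,G] q_used=0 → run C
t=19: queue=[C,A,H,E,B,G] q_used=1 → run C
t=20: queue=[A,H,E,B,G,C] q_used=0 → run A
t=21: queue=[A,H,E,B,G,C] q_used=1 → run A
t=22: queue=[H,E,B,G,C,A] q_used=0 → run H
t=23: queue=[H,E,B,G,C,A] q_used=1 → run H
t=24: queue=[E,B,G,C,A] q_used=0 → run E
t=25: queue=[E,B,G,C,A] q_used=1 → run E
t=26: queue=[B,G,C,A] q_used=0 → run B
t=27: queue=[B,G,C,A] q_used=1 → run B
t=28: queue=[G,C,A,B] q_used=0 → run G
t=29: queue=[G,C,A,B] q_used=1 → run G
t=30: queue=[C,A,B] q_used=0 → run C
t=31: queue=[C,A,B] q_used=1 → run C
t=32: queue=[A,B] q_used=0 → run A
t=33: queue=[B] q_used=0 → run B
t=34: queue=[B] q_used=1 → run B
t=35: (idle)
t=36: (idle)
t=37: (idle)
t=38: (idle)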